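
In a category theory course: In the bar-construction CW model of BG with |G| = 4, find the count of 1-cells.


In the bar-construction CW model of BG, the n-cells are indexed by
n-tuples [g_1|...|g_n] of non-identity elements of G (degenerate
simplices with some g_i = e do not contribute cells), so there are
(|G| - 1)^n n-cells.
For dim = 1 with |G| = 4:
cells = (4 - 1)^1 = 3^1 = 3

3


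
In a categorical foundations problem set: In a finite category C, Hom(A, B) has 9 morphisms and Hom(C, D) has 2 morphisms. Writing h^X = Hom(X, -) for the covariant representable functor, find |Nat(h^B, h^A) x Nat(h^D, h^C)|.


By the Yoneda lemma, Nat(h^B, h^A) is isomorphic to Hom(A, B),
so |Nat(h^B, h^A)| = |Hom(A, B)| and |Nat(h^D, h^C)| = |Hom(C, D)|.
|Hom(A, B)| = 9, |Hom(C, D)| = 2.
|Nat(h^B, h^A) x Nat(h^D, h^C)| = 9 * 2 = 18

18


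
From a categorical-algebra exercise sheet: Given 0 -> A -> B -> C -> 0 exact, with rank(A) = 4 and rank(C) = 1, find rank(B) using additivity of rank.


For a short exact sequence 0 -> A -> B -> C -> 0,
rank is additive: rank(B) = rank(A) + rank(C).
rank(B) = 4 + 1 = 5

5


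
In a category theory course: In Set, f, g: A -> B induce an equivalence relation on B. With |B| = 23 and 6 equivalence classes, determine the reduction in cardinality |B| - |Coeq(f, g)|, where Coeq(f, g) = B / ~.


The coequalizer Coeq(f, g) = B / ~ has one element per equivalence class.
|B| = 23, |Coeq(f, g)| = 6.
|B| - |Coeq(f, g)| = 23 - 6 = 17.

17


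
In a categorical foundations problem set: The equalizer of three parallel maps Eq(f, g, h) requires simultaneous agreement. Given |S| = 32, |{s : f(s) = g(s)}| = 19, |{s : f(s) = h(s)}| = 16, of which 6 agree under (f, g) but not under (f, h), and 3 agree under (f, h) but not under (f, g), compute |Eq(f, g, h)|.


Eq(f, g, h) is the triple-agreement set: points in S where all three
maps take the same value. Using inclusion-exclusion on the pairwise data:
Pair (f, g) agrees on 19 points; pair (f, h) on 16 points.
Points agreeing under (f, g) but not (f, h) = 6; under (f, h) but not (f, g) = 3.
Triple-agreement = agreement-in-(f, g) minus points that agree under (f, g) but not (f, h):
|Eq(f, g, h)| = 19 - 6 = 13
(cross-check via (f, h): 16 - 3 = 13.)

13


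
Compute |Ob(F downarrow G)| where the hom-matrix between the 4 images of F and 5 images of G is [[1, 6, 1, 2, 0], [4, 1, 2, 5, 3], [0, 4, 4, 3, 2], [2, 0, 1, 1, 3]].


Objects of (F downarrow G) are triples (a, b, h: F(a)->G(b)).
The count equals the sum of all entries in the hom-matrix.
sum(row 0) = 10
sum(row 1) = 15
sum(row 2) = 13
sum(row 3) = 7
Grand total = 45

45


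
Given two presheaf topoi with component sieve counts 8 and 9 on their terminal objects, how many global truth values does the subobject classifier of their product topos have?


In a product of presheaf topoi E_1 x E_2, the subobject classifier
is Omega = Omega_1 x Omega_2 (componentwise), so
|Omega(top)| = |Omega_1(top_1)| * |Omega_2(top_2)|.
= 8 * 9 = 72.

72


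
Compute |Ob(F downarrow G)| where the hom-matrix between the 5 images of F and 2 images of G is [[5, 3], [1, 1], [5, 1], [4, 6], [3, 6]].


Objects of (F downarrow G) are triples (a, b, h: F(a)->G(b)).
The count equals the sum of all entries in the hom-matrix.
sum(row 0) = 8
sum(row 1) = 2
sum(row 2) = 6
sum(row 3) = 10
sum(row 4) = 9
Grand total = 35

35


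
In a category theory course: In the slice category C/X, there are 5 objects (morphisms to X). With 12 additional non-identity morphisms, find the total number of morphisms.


In the slice category C/X, objects are morphisms to X.
Identity morphisms: 5 (one per object of C/X).
Non-identity morphisms: 12.
Total = 5 + 12 = 17

17


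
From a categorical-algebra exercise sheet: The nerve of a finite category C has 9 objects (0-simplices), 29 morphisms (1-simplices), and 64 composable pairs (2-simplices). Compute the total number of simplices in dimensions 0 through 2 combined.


The 2-skeleton of the nerve N(C) consists of simplices in dimensions 0, 1, 2:
  |N(C)_0| = 9 (objects)
  |N(C)_1| = 29 (morphisms)
  |N(C)_2| = 64 (composable pairs)
Total = 9 + 29 + 64 = 102

102


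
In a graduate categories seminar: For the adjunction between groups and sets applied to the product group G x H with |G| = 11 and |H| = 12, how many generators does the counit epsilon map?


The counit epsilon_K: F(U(K)) -> K of the Free-Forgetful adjunction
maps |K| generators of F(U(K)) into K. For K = G x H (the product group),
|G x H| = |G| * |H|.
Total generators mapped = 11 * 12 = 132.

132


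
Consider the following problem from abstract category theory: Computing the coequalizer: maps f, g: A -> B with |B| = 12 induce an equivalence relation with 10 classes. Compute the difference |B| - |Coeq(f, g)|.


The coequalizer Coeq(f, g) = B / ~ has one element per equivalence class.
|B| = 12, |Coeq(f, g)| = 10.
|B| - |Coeq(f, g)| = 12 - 10 = 2.

2


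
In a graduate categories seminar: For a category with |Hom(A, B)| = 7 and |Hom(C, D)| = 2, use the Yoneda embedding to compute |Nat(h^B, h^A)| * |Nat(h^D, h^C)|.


By the Yoneda lemma, Nat(h^B, h^A) is isomorphic to Hom(A, B),
so |Nat(h^B, h^A)| = |Hom(A, B)| and |Nat(h^D, h^C)| = |Hom(C, D)|.
|Hom(A, B)| = 7, |Hom(C, D)| = 2.
|Nat(h^B, h^A) x Nat(h^D, h^C)| = 7 * 2 = 14

14


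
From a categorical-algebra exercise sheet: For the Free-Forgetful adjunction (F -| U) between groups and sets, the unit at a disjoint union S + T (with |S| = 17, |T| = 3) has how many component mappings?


The unit eta_X: X -> U(F(X)) of the Free-Forgetful adjunction
maps each element of X to a generator of F(X). For X = S + T (disjoint
union in Set), |S + T| = |S| + |T|.
Total mappings = 17 + 3 = 20.

20


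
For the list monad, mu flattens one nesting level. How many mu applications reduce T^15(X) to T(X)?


Each application of mu: T^2 -> T removes one layer of nesting.
Starting at depth 15 (i.e., T^15(X)), we need to reach T(X).
Number of mu applications = 15 - 1 = 14

14


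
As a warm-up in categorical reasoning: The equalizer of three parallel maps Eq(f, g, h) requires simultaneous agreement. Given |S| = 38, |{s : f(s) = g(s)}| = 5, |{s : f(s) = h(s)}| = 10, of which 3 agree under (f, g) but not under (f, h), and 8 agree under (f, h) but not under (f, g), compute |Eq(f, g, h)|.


Eq(f, g, h) is the triple-agreement set: points in S where all three
maps take the same value. Using inclusion-exclusion on the pairwise data:
Pair (f, g) agrees on 5 points; pair (f, h) on 10 points.
Points agreeing under (f, g) but not (f, h) = 3; under (f, h) but not (f, g) = 8.
Triple-agreement = agreement-in-(f, g) minus points that agree under (f, g) but not (f, h):
|Eq(f, g, h)| = 5 - 3 = 2
(cross-check via (f, h): 10 - 8 = 2.)

2


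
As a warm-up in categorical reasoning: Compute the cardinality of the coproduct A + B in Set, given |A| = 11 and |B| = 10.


In Set, the coproduct A + B is the disjoint union.
|A + B| = |A| + |B| = 11 + 10 = 21

21


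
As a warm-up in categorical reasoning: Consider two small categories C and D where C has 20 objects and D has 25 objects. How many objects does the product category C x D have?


The product category C x D has objects that are pairs (c, d).
Number of pairs = |Ob(C)| * |Ob(D)| = 20 * 25 = 500

500


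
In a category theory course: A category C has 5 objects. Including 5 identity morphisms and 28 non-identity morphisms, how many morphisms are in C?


Each object has an identity morphism, giving 5 identities.
Adding the 28 non-identity morphisms:
Total = 5 + 28 = 33

33


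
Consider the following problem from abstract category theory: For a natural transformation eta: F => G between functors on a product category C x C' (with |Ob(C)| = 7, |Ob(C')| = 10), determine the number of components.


A natural transformation eta: F => G assigns one component morphism per
object of the domain category.
The domain is the product category C x C', so
|Ob(C x C')| = |Ob(C)| * |Ob(C')| = 7 * 10 = 70.
Therefore eta has 70 component morphisms.

70


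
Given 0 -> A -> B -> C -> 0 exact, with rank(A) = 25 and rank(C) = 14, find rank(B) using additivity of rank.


For a short exact sequence 0 -> A -> B -> C -> 0,
rank is additive: rank(B) = rank(A) + rank(C).
rank(B) = 25 + 14 = 39

39


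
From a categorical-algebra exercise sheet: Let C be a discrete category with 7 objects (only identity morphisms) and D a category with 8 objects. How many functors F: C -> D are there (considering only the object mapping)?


A functor from a discrete category C to D is determined by
where each object maps. Each of the 7 objects of C can map
to any of the 8 objects of D independently.
Number of functors = 8^7 = 2097152

2097152


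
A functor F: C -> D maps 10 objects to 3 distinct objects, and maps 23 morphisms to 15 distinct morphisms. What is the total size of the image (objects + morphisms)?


The image of F consists of distinct objects and distinct morphisms.
|Im(F)| on objects = 3
|Im(F)| on morphisms = 15
Total image cardinality = 3 + 15 = 18

18


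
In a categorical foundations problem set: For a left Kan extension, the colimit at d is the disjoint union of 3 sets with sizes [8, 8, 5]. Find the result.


Pointwise, the left Kan extension (Lan_F H)(d) is the colimit, indexed
by the comma category (F downarrow d), of H composed with the
projection (F downarrow d) -> C. Here that colimit is given
as a coproduct (disjoint union) of sets, so its cardinality is the
sum of the sizes of the summands.
Coproduct of sets with sizes: 8 + 8 + 5
= 21

21


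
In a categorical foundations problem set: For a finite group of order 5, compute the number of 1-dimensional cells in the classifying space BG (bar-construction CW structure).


In the bar-construction CW model of BG, the n-cells are indexed by
n-tuples [g_1|...|g_n] of non-identity elements of G (degenerate
simplices with some g_i = e do not contribute cells), so there are
(|G| - 1)^n n-cells.
For dim = 1 with |G| = 5:
cells = (5 - 1)^1 = 4^1 = 4

4


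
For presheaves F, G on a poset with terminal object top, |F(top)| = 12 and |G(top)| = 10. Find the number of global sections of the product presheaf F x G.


Global sections of a presheaf on a poset with terminal top satisfy
Gamma(H) ~ H(top). Presheaves admit pointwise products, so
(F x G)(top) = F(top) x G(top) (Cartesian product).
|Gamma(F x G)| = |F(top)| * |G(top)| = 12 * 10 = 120.

120


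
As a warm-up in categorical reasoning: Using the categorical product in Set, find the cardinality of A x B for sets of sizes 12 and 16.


In Set, the product A x B is the Cartesian product.
By the universal property, |A x B| = |A| * |B|.
|A x B| = 12 * 16 = 192

192


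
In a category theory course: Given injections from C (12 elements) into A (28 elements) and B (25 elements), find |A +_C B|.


The pushout A +_C B identifies the images of C in A and B.
|A +_C B| = |A| + |B| - |C| (for injections).
= 28 + 25 - 12 = 41

41


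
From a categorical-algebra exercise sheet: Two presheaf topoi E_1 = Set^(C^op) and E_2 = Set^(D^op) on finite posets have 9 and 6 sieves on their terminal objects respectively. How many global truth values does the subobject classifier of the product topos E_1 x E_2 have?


In a product of presheaf topoi E_1 x E_2, the subobject classifier
is Omega = Omega_1 x Omega_2 (componentwise), so
|Omega(top)| = |Omega_1(top_1)| * |Omega_2(top_2)|.
= 9 * 6 = 54.

54


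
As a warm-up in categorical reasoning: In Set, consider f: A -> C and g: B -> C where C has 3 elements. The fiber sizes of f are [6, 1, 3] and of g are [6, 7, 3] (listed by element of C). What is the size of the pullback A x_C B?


The pullback A x_C B consists of pairs (a, b) with f(a) = g(b).
For each element c in C, the fiber product has |f^-1(c)| * |g^-1(c)| elements.
Summing over C: 6 * 6 + 1 * 7 + 3 * 3
= 36 + 7 + 9 = 52

52


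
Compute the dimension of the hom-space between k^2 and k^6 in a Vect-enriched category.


In Vect-enriched categories, Hom(k^n, k^m) is the space of m x n matrices.
dim(Hom(k^2, k^6)) = 6 * 2 = 12

12


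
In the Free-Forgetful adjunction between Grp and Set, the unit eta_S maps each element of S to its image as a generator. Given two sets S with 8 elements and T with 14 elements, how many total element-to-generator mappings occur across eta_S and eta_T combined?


The unit eta_X: X -> U(F(X)) of the Free-Forgetful adjunction
maps each element of X to a generator of F(X). For X = S + T (disjoint
union in Set), |S + T| = |S| + |T|.
Total mappings = 8 + 14 = 22.

22


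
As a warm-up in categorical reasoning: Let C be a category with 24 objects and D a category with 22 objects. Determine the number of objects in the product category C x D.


The product category C x D has objects that are pairs (c, d).
Number of pairs = |Ob(C)| * |Ob(D)| = 24 * 22 = 528

528


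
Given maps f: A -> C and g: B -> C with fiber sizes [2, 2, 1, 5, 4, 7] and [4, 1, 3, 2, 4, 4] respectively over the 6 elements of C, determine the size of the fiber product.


The pullback A x_C B consists of pairs (a, b) with f(a) = g(b).
For each element c in C, the fiber product has |f^-1(c)| * |g^-1(c)| elements.
Summing over C: 2 * 4 + 2 * 1 + 1 * 3 + 5 * 2 + 4 * 4 + 7 * 4
= 8 + 2 + 3 + 10 + 16 + 28 = 67

67


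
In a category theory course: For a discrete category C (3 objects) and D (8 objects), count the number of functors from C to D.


A functor from a discrete category C to D is determined by
where each object maps. Each of the 3 objects of C can map
to any of the 8 objects of D independently.
Number of functors = 8^3 = 512

512


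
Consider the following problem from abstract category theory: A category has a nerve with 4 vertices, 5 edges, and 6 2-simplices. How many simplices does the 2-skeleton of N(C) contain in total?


The 2-skeleton of the nerve N(C) consists of simplices in dimensions 0, 1, 2:
  |N(C)_0| = 4 (objects)
  |N(C)_1| = 5 (morphisms)
  |N(C)_2| = 6 (composable pairs)
Total = 4 + 5 + 6 = 15

15


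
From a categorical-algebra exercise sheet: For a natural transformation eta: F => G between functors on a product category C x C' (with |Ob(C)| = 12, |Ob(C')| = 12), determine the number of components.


A natural transformation eta: F => G assigns one component morphism per
object of the domain category.
The domain is the product category C x C', so
|Ob(C x C')| = |Ob(C)| * |Ob(C')| = 12 * 12 = 144.
Therefore eta has 144 component morphisms.

144


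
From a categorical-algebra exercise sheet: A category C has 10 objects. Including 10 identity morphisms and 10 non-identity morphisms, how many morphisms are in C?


Each object has an identity morphism, giving 10 identities.
Adding the 10 non-identity morphisms:
Total = 10 + 10 = 20

20


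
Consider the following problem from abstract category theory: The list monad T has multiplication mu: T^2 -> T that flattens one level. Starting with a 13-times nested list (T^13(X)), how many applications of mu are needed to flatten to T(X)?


Each application of mu: T^2 -> T removes one layer of nesting.
Starting at depth 13 (i.e., T^13(X)), we need to reach T(X).
Number of mu applications = 13 - 1 = 12

12


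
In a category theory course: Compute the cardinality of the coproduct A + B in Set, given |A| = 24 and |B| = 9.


In Set, the coproduct A + B is the disjoint union.
|A + B| = |A| + |B| = 24 + 9 = 33

33


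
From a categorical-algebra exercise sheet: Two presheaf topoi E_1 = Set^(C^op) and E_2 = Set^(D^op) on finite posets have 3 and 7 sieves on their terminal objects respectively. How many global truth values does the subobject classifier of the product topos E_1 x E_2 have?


In a product of presheaf topoi E_1 x E_2, the subobject classifier
is Omega = Omega_1 x Omega_2 (componentwise), so
|Omega(top)| = |Omega_1(top_1)| * |Omega_2(top_2)|.
= 3 * 7 = 21.

21


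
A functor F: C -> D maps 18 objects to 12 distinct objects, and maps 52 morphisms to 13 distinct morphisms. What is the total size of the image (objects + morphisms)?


The image of F consists of distinct objects and distinct morphisms.
|Im(F)| on objects = 12
|Im(F)| on morphisms = 13
Total image cardinality = 12 + 13 = 25

25


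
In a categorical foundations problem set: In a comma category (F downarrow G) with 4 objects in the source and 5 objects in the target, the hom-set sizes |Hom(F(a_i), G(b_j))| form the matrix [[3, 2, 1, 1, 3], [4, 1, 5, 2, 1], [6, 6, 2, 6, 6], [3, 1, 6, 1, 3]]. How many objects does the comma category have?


Objects of (F downarrow G) are triples (a, b, h: F(a)->G(b)).
The count equals the sum of all entries in the hom-matrix.
sum(row 0) = 10
sum(row 1) = 13
sum(row 2) = 26
sum(row 3) = 14
Grand total = 63

63


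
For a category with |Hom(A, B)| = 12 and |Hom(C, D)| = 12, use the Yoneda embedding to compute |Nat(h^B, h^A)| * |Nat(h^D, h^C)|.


By the Yoneda lemma, Nat(h^B, h^A) is isomorphic to Hom(A, B),
so |Nat(h^B, h^A)| = |Hom(A, B)| and |Nat(h^D, h^C)| = |Hom(C, D)|.
|Hom(A, B)| = 12, |Hom(C, D)| = 12.
|Nat(h^B, h^A) x Nat(h^D, h^C)| = 12 * 12 = 144

144


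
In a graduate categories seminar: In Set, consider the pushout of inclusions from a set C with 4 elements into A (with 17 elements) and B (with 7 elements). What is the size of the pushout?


The pushout A +_C B identifies the images of C in A and B.
|A +_C B| = |A| + |B| - |C| (for injections).
= 17 + 7 - 4 = 20

20


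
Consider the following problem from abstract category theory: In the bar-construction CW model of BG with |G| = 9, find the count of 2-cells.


In the bar-construction CW model of BG, the n-cells are indexed by
n-tuples [g_1|...|g_n] of non-identity elements of G (degenerate
simplices with some g_i = e do not contribute cells), so there are
(|G| - 1)^n n-cells.
For dim = 2 with |G| = 9:
cells = (9 - 1)^2 = 8^2 = 64

64


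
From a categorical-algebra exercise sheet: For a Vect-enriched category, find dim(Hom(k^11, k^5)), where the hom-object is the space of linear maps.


In Vect-enriched categories, Hom(k^n, k^m) is the space of m x n matrices.
dim(Hom(k^11, k^5)) = 5 * 11 = 55

55


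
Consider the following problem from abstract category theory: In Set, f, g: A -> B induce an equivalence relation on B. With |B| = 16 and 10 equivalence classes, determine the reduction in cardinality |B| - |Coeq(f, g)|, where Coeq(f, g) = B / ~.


The coequalizer Coeq(f, g) = B / ~ has one element per equivalence class.
|B| = 16, |Coeq(f, g)| = 10.
|B| - |Coeq(f, g)| = 16 - 10 = 6.

6


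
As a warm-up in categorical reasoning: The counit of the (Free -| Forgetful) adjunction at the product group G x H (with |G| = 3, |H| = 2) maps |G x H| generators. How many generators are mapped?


The counit epsilon_K: F(U(K)) -> K of the Free-Forgetful adjunction
maps |K| generators of F(U(K)) into K. For K = G x H (the product group),
|G x H| = |G| * |H|.
Total generators mapped = 3 * 2 = 6.

6


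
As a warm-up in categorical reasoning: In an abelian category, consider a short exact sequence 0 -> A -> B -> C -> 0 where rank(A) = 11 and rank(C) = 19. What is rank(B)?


For a short exact sequence 0 -> A -> B -> C -> 0,
rank is additive: rank(B) = rank(A) + rank(C).
rank(B) = 11 + 19 = 30

30


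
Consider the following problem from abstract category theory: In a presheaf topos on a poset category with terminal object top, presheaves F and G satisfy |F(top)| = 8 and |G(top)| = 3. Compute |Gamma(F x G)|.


Global sections of a presheaf on a poset with terminal top satisfy
Gamma(H) ~ H(top). Presheaves admit pointwise products, so
(F x G)(top) = F(top) x G(top) (Cartesian product).
|Gamma(F x G)| = |F(top)| * |G(top)| = 8 * 3 = 24.

24


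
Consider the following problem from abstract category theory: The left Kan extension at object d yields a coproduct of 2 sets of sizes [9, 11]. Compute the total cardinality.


Pointwise, the left Kan extension (Lan_F H)(d) is the colimit, indexed
by the comma category (F downarrow d), of H composed with the
projection (F downarrow d) -> C. Here that colimit is given
as a coproduct (disjoint union) of sets, so its cardinality is the
sum of the sizes of the summands.
Coproduct of sets with sizes: 9 + 11
= 20

20


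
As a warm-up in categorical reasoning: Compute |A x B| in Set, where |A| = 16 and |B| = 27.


In Set, the product A x B is the Cartesian product.
By the universal property, |A x B| = |A| * |B|.
|A x B| = 16 * 27 = 432

432


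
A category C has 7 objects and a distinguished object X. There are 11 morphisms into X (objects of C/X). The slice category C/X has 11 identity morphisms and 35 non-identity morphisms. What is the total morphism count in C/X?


In the slice category C/X, objects are morphisms to X.
Identity morphisms: 11 (one per object of C/X).
Non-identity morphisms: 35.
Total = 11 + 35 = 46

46


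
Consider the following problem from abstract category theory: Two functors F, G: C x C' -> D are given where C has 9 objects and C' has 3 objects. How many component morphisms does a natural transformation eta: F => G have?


A natural transformation eta: F => G assigns one component morphism per
object of the domain category.
The domain is the product category C x C', so
|Ob(C x C')| = |Ob(C)| * |Ob(C')| = 9 * 3 = 27.
Therefore eta has 27 component morphisms.

27


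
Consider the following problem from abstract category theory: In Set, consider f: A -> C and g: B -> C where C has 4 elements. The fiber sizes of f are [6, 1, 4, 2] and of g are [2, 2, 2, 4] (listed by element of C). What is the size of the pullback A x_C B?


The pullback A x_C B consists of pairs (a, b) with f(a) = g(b).
For each element c in C, the fiber product has |f^-1(c)| * |g^-1(c)| elements.
Summing over C: 6 * 2 + 1 * 2 + 4 * 2 + 2 * 4
= 12 + 2 + 8 + 8 = 30

30


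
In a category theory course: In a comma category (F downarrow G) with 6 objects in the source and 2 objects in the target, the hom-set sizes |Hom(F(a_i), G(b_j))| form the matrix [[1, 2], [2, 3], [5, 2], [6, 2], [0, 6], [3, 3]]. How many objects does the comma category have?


Objects of (F downarrow G) are triples (a, b, h: F(a)->G(b)).
The count equals the sum of all entries in the hom-matrix.
sum(row 0) = 3
sum(row 1) = 5
sum(row 2) = 7
sum(row 3) = 8
sum(row 4) = 6
sum(row 5) = 6
Grand total = 35

35


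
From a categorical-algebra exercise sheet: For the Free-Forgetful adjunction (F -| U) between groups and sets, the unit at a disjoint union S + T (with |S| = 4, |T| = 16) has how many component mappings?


The unit eta_X: X -> U(F(X)) of the Free-Forgetful adjunction
maps each element of X to a generator of F(X). For X = S + T (disjoint
union in Set), |S + T| = |S| + |T|.
Total mappings = 4 + 16 = 20.

20


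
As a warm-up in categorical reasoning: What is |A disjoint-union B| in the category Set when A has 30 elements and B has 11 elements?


In Set, the coproduct A + B is the disjoint union.
|A + B| = |A| + |B| = 30 + 11 = 41

41


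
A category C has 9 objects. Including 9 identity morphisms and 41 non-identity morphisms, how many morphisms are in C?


Each object has an identity morphism, giving 9 identities.
Adding the 41 non-identity morphisms:
Total = 9 + 41 = 50

50


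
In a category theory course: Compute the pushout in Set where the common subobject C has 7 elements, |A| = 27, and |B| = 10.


The pushout A +_C B identifies the images of C in A and B.
|A +_C B| = |A| + |B| - |C| (for injections).
= 27 + 10 - 7 = 30

30


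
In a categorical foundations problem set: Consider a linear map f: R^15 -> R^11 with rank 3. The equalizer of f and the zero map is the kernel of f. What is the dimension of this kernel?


The equalizer of f and the zero map is ker(f).
By the rank-nullity theorem: dim(ker(f)) = dim(domain) - rank(f).
dim(ker(f)) = 15 - 3 = 12

12


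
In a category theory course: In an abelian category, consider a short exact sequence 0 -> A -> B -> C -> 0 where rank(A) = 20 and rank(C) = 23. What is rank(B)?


For a short exact sequence 0 -> A -> B -> C -> 0,
rank is additive: rank(B) = rank(A) + rank(C).
rank(B) = 20 + 23 = 43

43


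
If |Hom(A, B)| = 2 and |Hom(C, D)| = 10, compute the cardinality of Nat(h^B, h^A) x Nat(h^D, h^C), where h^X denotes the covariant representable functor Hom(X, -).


By the Yoneda lemma, Nat(h^B, h^A) is isomorphic to Hom(A, B),
so |Nat(h^B, h^A)| = |Hom(A, B)| and |Nat(h^D, h^C)| = |Hom(C, D)|.
|Hom(A, B)| = 2, |Hom(C, D)| = 10.
|Nat(h^B, h^A) x Nat(h^D, h^C)| = 2 * 10 = 20

20


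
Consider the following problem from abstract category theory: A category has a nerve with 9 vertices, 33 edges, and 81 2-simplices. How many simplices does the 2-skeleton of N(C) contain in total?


The 2-skeleton of the nerve N(C) consists of simplices in dimensions 0, 1, 2:
  |N(C)_0| = 9 (objects)
  |N(C)_1| = 33 (morphisms)
  |N(C)_2| = 81 (composable pairs)
Total = 9 + 33 + 81 = 123

123


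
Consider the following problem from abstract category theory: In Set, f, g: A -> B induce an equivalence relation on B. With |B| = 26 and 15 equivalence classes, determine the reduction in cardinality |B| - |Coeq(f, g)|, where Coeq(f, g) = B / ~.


The coequalizer Coeq(f, g) = B / ~ has one element per equivalence class.
|B| = 26, |Coeq(f, g)| = 15.
|B| - |Coeq(f, g)| = 26 - 15 = 11.

11


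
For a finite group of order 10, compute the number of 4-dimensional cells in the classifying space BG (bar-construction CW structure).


In the bar-construction CW model of BG, the n-cells are indexed by
n-tuples [g_1|...|g_n] of non-identity elements of G (degenerate
simplices with some g_i = e do not contribute cells), so there are
(|G| - 1)^n n-cells.
For dim = 4 with |G| = 10:
cells = (10 - 1)^4 = 9^4 = 6561

6561


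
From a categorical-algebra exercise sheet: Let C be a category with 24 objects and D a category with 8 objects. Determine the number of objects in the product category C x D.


The product category C x D has objects that are pairs (c, d).
Number of pairs = |Ob(C)| * |Ob(D)| = 24 * 8 = 192

192


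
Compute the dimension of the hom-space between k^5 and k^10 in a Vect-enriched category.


In Vect-enriched categories, Hom(k^n, k^m) is the space of m x n matrices.
dim(Hom(k^5, k^10)) = 10 * 5 = 50

50


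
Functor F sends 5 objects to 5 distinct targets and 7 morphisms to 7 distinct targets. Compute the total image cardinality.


The image of F consists of distinct objects and distinct morphisms.
|Im(F)| on objects = 5
|Im(F)| on morphisms = 7
Total image cardinality = 5 + 7 = 12

12


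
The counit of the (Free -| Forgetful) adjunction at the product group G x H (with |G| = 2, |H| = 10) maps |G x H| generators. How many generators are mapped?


The counit epsilon_K: F(U(K)) -> K of the Free-Forgetful adjunction
maps |K| generators of F(U(K)) into K. For K = G x H (the product group),
|G x H| = |G| * |H|.
Total generators mapped = 2 * 10 = 20.

20


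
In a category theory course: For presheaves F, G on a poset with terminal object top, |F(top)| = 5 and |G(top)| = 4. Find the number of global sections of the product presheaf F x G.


Global sections of a presheaf on a poset with terminal top satisfy
Gamma(H) ~ H(top). Presheaves admit pointwise products, so
(F x G)(top) = F(top) x G(top) (Cartesian product).
|Gamma(F x G)| = |F(top)| * |G(top)| = 5 * 4 = 20.

20


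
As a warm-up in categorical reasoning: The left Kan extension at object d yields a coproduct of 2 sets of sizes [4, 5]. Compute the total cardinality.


Pointwise, the left Kan extension (Lan_F H)(d) is the colimit, indexed
by the comma category (F downarrow d), of H composed with the
projection (F downarrow d) -> C. Here that colimit is given
as a coproduct (disjoint union) of sets, so its cardinality is the
sum of the sizes of the summands.
Coproduct of sets with sizes: 4 + 5
= 9

9


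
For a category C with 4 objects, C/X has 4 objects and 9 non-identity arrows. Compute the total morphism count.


In the slice category C/X, objects are morphisms to X.
Identity morphisms: 4 (one per object of C/X).
Non-identity morphisms: 9.
Total = 4 + 9 = 13

13


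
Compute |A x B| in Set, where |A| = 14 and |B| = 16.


In Set, the product A x B is the Cartesian product.
By the universal property, |A x B| = |A| * |B|.
|A x B| = 14 * 16 = 224

224


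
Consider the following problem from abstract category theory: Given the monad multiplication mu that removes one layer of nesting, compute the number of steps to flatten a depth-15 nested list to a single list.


Each application of mu: T^2 -> T removes one layer of nesting.
Starting at depth 15 (i.e., T^15(X)), we need to reach T(X).
Number of mu applications = 15 - 1 = 14

14


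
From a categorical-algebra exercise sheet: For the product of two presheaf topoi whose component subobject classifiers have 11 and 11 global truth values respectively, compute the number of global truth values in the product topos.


In a product of presheaf topoi E_1 x E_2, the subobject classifier
is Omega = Omega_1 x Omega_2 (componentwise), so
|Omega(top)| = |Omega_1(top_1)| * |Omega_2(top_2)|.
= 11 * 11 = 121.

121


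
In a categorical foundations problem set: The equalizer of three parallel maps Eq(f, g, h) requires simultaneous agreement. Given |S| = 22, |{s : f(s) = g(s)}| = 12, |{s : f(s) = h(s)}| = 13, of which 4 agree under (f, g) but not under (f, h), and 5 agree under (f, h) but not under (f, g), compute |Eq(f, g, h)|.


Eq(f, g, h) is the triple-agreement set: points in S where all three
maps take the same value. Using inclusion-exclusion on the pairwise data:
Pair (f, g) agrees on 12 points; pair (f, h) on 13 points.
Points agreeing under (f, g) but not (f, h) = 4; under (f, h) but not (f, g) = 5.
Triple-agreement = agreement-in-(f, g) minus points that agree under (f, g) but not (f, h):
|Eq(f, g, h)| = 12 - 4 = 8
(cross-check via (f, h): 13 - 5 = 8.)

8


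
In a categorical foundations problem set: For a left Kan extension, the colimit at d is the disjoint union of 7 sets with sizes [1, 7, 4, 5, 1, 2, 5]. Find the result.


Pointwise, the left Kan extension (Lan_F H)(d) is the colimit, indexed
by the comma category (F downarrow d), of H composed with the
projection (F downarrow d) -> C. Here that colimit is given
as a coproduct (disjoint union) of sets, so its cardinality is the
sum of the sizes of the summands.
Coproduct of sets with sizes: 1 + 7 + 4 + 5 + 1 + 2 + 5
= 25

25


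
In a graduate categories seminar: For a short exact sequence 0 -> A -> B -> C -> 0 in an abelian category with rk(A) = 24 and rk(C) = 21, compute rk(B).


For a short exact sequence 0 -> A -> B -> C -> 0,
rank is additive: rank(B) = rank(A) + rank(C).
rank(B) = 24 + 21 = 45

45


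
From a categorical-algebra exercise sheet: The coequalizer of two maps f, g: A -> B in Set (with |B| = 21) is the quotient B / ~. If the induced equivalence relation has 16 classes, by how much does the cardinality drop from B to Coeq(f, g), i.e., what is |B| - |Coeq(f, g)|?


The coequalizer Coeq(f, g) = B / ~ has one element per equivalence class.
|B| = 21, |Coeq(f, g)| = 16.
|B| - |Coeq(f, g)| = 21 - 16 = 5.

5


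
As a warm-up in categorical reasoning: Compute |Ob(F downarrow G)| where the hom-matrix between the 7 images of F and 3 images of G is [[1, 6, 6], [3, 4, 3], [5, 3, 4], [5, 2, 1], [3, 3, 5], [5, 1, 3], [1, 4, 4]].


Objects of (F downarrow G) are triples (a, b, h: F(a)->G(b)).
The count equals the sum of all entries in the hom-matrix.
sum(row 0) = 13
sum(row 1) = 10
sum(row 2) = 12
sum(row 3) = 8
sum(row 4) = 11
sum(row 5) = 9
sum(row 6) = 9
Grand total = 72

72


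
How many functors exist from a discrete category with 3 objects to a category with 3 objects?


A functor from a discrete category C to D is determined by
where each object maps. Each of the 3 objects of C can map
to any of the 3 objects of D independently.
Number of functors = 3^3 = 27

27


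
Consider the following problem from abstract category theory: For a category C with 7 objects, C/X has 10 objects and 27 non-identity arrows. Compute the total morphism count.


In the slice category C/X, objects are morphisms to X.
Identity morphisms: 10 (one per object of C/X).
Non-identity morphisms: 27.
Total = 10 + 27 = 37

37


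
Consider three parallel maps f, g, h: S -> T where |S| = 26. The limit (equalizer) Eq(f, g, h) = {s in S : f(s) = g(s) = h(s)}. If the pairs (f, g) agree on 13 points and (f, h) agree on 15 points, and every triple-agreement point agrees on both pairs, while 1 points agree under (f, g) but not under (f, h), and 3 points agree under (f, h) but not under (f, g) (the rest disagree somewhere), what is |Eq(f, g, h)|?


Eq(f, g, h) is the triple-agreement set: points in S where all three
maps take the same value. Using inclusion-exclusion on the pairwise data:
Pair (f, g) agrees on 13 points; pair (f, h) on 15 points.
Points agreeing under (f, g) but not (f, h) = 1; under (f, h) but not (f, g) = 3.
Triple-agreement = agreement-in-(f, g) minus points that agree under (f, g) but not (f, h):
|Eq(f, g, h)| = 13 - 1 = 12
(cross-check via (f, h): 15 - 3 = 12.)

12


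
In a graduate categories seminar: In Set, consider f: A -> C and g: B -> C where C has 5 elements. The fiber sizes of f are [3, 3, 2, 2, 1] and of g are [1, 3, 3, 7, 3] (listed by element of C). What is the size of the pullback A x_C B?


The pullback A x_C B consists of pairs (a, b) with f(a) = g(b).
For each element c in C, the fiber product has |f^-1(c)| * |g^-1(c)| elements.
Summing over C: 3 * 1 + 3 * 3 + 2 * 3 + 2 * 7 + 1 * 3
= 3 + 9 + 6 + 14 + 3 = 35

35


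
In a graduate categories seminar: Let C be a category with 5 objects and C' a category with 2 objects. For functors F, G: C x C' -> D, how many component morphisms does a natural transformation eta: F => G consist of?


A natural transformation eta: F => G assigns one component morphism per
object of the domain category.
The domain is the product category C x C', so
|Ob(C x C')| = |Ob(C)| * |Ob(C')| = 5 * 2 = 10.
Therefore eta has 10 component morphisms.

10


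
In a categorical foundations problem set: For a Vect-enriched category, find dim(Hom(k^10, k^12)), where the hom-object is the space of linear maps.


In Vect-enriched categories, Hom(k^n, k^m) is the space of m x n matrices.
dim(Hom(k^10, k^12)) = 12 * 10 = 120

120


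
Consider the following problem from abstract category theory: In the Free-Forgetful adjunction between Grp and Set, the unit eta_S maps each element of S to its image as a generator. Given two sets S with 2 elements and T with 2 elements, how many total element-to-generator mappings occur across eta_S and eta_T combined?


The unit eta_X: X -> U(F(X)) of the Free-Forgetful adjunction
maps each element of X to a generator of F(X). For X = S + T (disjoint
union in Set), |S + T| = |S| + |T|.
Total mappings = 2 + 2 = 4.

4


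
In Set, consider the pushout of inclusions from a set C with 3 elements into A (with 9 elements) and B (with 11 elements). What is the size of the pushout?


The pushout A +_C B identifies the images of C in A and B.
|A +_C B| = |A| + |B| - |C| (for injections).
= 9 + 11 - 3 = 17

17


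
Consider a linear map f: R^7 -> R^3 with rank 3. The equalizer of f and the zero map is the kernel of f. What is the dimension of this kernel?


The equalizer of f and the zero map is ker(f).
By the rank-nullity theorem: dim(ker(f)) = dim(domain) - rank(f).
dim(ker(f)) = 7 - 3 = 4

4


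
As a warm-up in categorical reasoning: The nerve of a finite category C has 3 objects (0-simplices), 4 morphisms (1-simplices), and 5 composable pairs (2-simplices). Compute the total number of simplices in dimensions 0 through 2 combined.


The 2-skeleton of the nerve N(C) consists of simplices in dimensions 0, 1, 2:
  |N(C)_0| = 3 (objects)
  |N(C)_1| = 4 (morphisms)
  |N(C)_2| = 5 (composable pairs)
Total = 3 + 4 + 5 = 12

12


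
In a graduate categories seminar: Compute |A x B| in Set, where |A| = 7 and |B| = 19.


In Set, the product A x B is the Cartesian product.
By the universal property, |A x B| = |A| * |B|.
|A x B| = 7 * 19 = 133

133


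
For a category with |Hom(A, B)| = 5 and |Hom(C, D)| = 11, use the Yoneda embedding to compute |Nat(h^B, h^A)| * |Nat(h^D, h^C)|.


By the Yoneda lemma, Nat(h^B, h^A) is isomorphic to Hom(A, B),
so |Nat(h^B, h^A)| = |Hom(A, B)| and |Nat(h^D, h^C)| = |Hom(C, D)|.
|Hom(A, B)| = 5, |Hom(C, D)| = 11.
|Nat(h^B, h^A) x Nat(h^D, h^C)| = 5 * 11 = 55

55


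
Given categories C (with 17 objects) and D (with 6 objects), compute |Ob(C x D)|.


The product category C x D has objects that are pairs (c, d).
Number of pairs = |Ob(C)| * |Ob(D)| = 17 * 6 = 102

102


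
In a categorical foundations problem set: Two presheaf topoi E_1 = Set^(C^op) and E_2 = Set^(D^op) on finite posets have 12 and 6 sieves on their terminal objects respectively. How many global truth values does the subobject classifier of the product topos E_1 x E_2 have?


In a product of presheaf topoi E_1 x E_2, the subobject classifier
is Omega = Omega_1 x Omega_2 (componentwise), so
|Omega(top)| = |Omega_1(top_1)| * |Omega_2(top_2)|.
= 12 * 6 = 72.

72


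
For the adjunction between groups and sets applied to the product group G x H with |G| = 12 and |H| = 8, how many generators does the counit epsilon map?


The counit epsilon_K: F(U(K)) -> K of the Free-Forgetful adjunction
maps |K| generators of F(U(K)) into K. For K = G x H (the product group),
|G x H| = |G| * |H|.
Total generators mapped = 12 * 8 = 96.

96


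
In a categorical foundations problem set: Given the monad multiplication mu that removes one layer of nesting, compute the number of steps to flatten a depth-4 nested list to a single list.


Each application of mu: T^2 -> T removes one layer of nesting.
Starting at depth 4 (i.e., T^4(X)), we need to reach T(X).
Number of mu applications = 4 - 1 = 3

3


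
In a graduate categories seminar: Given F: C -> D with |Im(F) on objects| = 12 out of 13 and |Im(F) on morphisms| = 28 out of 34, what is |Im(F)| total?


The image of F consists of distinct objects and distinct morphisms.
|Im(F)| on objects = 12
|Im(F)| on morphisms = 28
Total image cardinality = 12 + 28 = 40

40


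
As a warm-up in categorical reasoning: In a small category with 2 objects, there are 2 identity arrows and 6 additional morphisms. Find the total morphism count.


Each object has an identity morphism, giving 2 identities.
Adding the 6 non-identity morphisms:
Total = 2 + 6 = 8

8


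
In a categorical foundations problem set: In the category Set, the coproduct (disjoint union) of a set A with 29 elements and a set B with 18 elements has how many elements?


In Set, the coproduct A + B is the disjoint union.
|A + B| = |A| + |B| = 29 + 18 = 47

47


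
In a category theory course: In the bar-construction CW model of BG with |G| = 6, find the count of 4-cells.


In the bar-construction CW model of BG, the n-cells are indexed by
n-tuples [g_1|...|g_n] of non-identity elements of G (degenerate
simplices with some g_i = e do not contribute cells), so there are
(|G| - 1)^n n-cells.
For dim = 4 with |G| = 6:
cells = (6 - 1)^4 = 5^4 = 625

625


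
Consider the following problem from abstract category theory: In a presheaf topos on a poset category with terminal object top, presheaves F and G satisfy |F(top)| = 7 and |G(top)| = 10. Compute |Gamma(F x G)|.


Global sections of a presheaf on a poset with terminal top satisfy
Gamma(H) ~ H(top). Presheaves admit pointwise products, so
(F x G)(top) = F(top) x G(top) (Cartesian product).
|Gamma(F x G)| = |F(top)| * |G(top)| = 7 * 10 = 70.

70


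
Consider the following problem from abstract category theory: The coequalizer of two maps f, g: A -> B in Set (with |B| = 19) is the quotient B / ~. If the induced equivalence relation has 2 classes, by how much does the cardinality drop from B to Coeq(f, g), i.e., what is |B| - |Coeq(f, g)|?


The coequalizer Coeq(f, g) = B / ~ has one element per equivalence class.
|B| = 19, |Coeq(f, g)| = 2.
|B| - |Coeq(f, g)| = 19 - 2 = 17.

17
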